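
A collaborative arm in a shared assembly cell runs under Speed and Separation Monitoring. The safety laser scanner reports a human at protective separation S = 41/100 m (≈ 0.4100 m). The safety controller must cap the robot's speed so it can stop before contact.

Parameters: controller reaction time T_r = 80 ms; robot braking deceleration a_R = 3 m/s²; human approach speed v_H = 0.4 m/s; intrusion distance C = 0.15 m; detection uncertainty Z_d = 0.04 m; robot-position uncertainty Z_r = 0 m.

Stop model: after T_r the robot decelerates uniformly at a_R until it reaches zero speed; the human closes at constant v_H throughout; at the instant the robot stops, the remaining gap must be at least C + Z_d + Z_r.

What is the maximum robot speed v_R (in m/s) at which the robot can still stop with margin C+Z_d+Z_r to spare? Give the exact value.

collect terms ⇒ (1/6)·v_R² + (16/75)·v_R + (-47/250) = 0
  disc = (16/75)² − 4·(1/6)·(-47/250) = 961/5625 ; √disc = 31/75
  v_R = (−(16/75) + 31/75) / (2·(1/6)) = 3/5 m/s
check:
braking lasts T_s = (3/5)/3 = 0.2000 s
robot covers v_R·T_r = 0.6000·0.0800 = 0.0480 m before braking
robot covers 0.6000·0.2000 − ½·3.0000·0.2000² = 0.0600 m while stopping
human closes 0.4000·0.2800 = 0.1120 m
C+Z_d+Z_r = 0.1500+0.0400+0.0000 = 0.1900 m
sum ≈ 0.0480+0.0600+0.1120+0.1900 ≈ 0.4100 m = S ✓

v_R_max = 3/5 m/s = 0.6000 m/s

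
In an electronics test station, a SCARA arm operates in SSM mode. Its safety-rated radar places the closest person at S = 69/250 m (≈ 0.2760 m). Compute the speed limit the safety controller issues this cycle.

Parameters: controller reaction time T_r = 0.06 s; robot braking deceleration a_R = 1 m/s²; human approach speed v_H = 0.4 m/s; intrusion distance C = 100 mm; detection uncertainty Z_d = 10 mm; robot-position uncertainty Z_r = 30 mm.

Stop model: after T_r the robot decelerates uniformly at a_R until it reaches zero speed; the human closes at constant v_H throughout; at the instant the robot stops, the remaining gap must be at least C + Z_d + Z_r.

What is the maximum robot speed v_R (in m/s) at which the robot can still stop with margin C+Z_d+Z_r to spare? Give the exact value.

v_R_max = 1/5 m/s = 0.2000 m/s

collect terms ⇒ (1/2)·v_R² + (23/50)·v_R + (-14/125) = 0
  disc = (23/50)² − 4·(1/2)·(-14/125) = 1089/2500 ; √disc = 33/50
  v_R = (−(23/50) + 33/50) / (2·(1/2)) = 1/5 m/s
check:
stop time T_s = (1/5)/1 = 0.2000 s
reaction-phase robot travel = 0.2000·0.0600 = 0.0120 m
robot under decel: 0.2000²/(2·1.0000) = 0.0200 m
human over T_r+T_s: 0.4000·(0.0600+0.2000) = 0.1040 m
margins: 0.1000+0.0100+0.0300 = 0.1400 m
sum ≈ 0.0120+0.0200+0.1040+0.1400 ≈ 0.2760 m = S ✓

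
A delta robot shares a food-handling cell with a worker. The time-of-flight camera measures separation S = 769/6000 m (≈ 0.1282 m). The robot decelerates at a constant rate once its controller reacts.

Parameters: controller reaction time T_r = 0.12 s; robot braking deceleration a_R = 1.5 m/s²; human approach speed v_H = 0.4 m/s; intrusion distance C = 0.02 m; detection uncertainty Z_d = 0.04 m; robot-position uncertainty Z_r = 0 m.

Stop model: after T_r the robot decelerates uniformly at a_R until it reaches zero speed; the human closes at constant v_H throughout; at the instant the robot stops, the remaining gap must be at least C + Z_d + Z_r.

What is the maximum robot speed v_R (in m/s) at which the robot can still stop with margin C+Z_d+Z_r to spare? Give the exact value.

v_R_max = 1/20 m/s = 0.0500 m/s

collect terms ⇒ (1/3)·v_R² + (29/75)·v_R + (-121/6000) = 0
  disc = (29/75)² − 4·(1/3)·(-121/6000) = 441/2500 ; √disc = 21/50
  v_R = (−(29/75) + 21/50) / (2·(1/3)) = 1/20 m/s
check:
T_s = v_R/a_R = (1/20)/(3/2) = 0.0333 s
robot covers v_R·T_r = 0.0500·0.1200 = 0.0060 m before braking
braking distance = 0.0500²/(2·1.5000) = 0.0008 m
human over T_r+T_s: 0.4000·(0.1200+0.0333) = 0.0613 m
residual clearance needed = 0.0200+0.0400+0.0000 = 0.0600 m
sum ≈ 0.0060+0.0008+0.0613+0.0600 ≈ 0.1282 m = S ✓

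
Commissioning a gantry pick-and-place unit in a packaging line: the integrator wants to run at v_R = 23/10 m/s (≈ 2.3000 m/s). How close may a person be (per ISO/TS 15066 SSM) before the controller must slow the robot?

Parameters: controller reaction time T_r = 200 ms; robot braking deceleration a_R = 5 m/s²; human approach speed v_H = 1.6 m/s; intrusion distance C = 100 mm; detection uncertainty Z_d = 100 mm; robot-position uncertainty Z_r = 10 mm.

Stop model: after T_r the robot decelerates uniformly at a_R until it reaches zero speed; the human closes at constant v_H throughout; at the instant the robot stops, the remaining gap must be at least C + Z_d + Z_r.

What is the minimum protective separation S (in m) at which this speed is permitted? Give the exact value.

stop time T_s = (23/10)/5 = 0.4600 s
reaction-phase robot travel = 2.3000·0.2000 = 0.4600 m
robot covers 2.3000·0.4600 − ½·5.0000·0.4600² = 0.5290 m while stopping
person approaches 1.6000·(0.2000+0.4600) = 1.0560 m
margins: 0.1000+0.1000+0.0100 = 0.2100 m
S_min ≈ 0.4600+0.5290+1.0560+0.2100  ⇒  S_min = 451/200 m

S_min = 451/200 m = 2.2550 m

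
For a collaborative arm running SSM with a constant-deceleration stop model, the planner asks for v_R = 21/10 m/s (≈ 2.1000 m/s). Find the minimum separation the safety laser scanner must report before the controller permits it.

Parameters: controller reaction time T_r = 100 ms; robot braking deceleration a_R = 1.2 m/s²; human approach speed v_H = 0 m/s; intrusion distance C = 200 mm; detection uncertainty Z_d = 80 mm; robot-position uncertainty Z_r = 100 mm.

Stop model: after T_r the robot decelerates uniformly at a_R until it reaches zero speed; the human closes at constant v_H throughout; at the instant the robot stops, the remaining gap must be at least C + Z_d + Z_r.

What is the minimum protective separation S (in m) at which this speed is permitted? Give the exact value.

stop time T_s = (21/10)/(6/5) = 1.7500 s
reaction-phase robot travel = 2.1000·0.1000 = 0.2100 m
braking distance = 2.1000²/(2·1.2000) = 1.8375 m
human closes 0.0000·1.8500 = 0.0000 m
C+Z_d+Z_r = 0.2000+0.0800+0.1000 = 0.3800 m
S_min ≈ 0.2100+1.8375+0.0000+0.3800  ⇒  S_min = 971/400 m

S_min = 971/400 m = 2.4275 m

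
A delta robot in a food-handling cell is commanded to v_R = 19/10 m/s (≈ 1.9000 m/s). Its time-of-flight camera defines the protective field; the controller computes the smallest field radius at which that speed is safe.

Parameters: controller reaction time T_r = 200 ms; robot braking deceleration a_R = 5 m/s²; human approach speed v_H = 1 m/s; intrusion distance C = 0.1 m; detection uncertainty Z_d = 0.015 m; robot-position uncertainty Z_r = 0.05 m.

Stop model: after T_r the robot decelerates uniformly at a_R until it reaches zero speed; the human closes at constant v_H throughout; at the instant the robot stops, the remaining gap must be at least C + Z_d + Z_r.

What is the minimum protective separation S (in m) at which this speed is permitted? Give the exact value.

S_min = 743/500 m = 1.4860 m

stop time T_s = (19/10)/5 = 0.3800 s
reaction-phase robot travel = 1.9000·0.2000 = 0.3800 m
robot under decel: 1.9000²/(2·5.0000) = 0.3610 m
person approaches 1.0000·(0.2000+0.3800) = 0.5800 m
residual clearance needed = 0.1000+0.0150+0.0500 = 0.1650 m
S_min ≈ 0.3800+0.3610+0.5800+0.1650  ⇒  S_min = 743/500 m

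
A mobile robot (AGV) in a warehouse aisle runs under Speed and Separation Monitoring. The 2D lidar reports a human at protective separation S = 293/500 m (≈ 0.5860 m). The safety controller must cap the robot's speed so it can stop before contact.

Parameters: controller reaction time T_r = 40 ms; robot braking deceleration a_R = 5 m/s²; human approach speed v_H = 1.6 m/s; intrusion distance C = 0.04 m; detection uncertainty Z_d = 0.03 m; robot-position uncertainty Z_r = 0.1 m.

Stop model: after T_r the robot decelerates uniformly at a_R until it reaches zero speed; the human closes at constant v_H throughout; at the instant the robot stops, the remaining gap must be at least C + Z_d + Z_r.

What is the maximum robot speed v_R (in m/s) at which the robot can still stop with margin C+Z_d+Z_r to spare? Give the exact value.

v_R_max = 4/5 m/s = 0.8000 m/s

quadratic (1/10)·v² + (9/25)·v + (-44/125) = 0
  disc = (9/25)² − 4·(1/10)·(-44/125) = 169/625 ; √disc = 13/25
  v_R = (−(9/25) + 13/25) / (2·(1/10)) = 4/5 m/s
check:
braking lasts T_s = (4/5)/5 = 0.1600 s
reaction-phase robot travel = 0.8000·0.0400 = 0.0320 m
robot under decel: 0.8000²/(2·5.0000) = 0.0640 m
human closes 1.6000·0.2000 = 0.3200 m
residual clearance needed = 0.0400+0.0300+0.1000 = 0.1700 m
sum ≈ 0.0320+0.0640+0.3200+0.1700 ≈ 0.5860 m = S ✓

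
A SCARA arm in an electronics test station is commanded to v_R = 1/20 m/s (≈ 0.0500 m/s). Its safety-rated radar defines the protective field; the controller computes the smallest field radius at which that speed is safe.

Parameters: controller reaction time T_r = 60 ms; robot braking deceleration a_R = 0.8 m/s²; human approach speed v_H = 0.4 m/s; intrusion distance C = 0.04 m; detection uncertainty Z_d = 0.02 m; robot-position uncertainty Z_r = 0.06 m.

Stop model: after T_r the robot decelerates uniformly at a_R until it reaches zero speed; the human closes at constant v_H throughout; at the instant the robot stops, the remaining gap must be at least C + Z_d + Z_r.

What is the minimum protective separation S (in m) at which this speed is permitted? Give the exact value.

stop time T_s = (1/20)/(4/5) = 0.0625 s
reaction-phase robot travel = 0.0500·0.0600 = 0.0030 m
robot under decel: 0.0500²/(2·0.8000) = 0.0016 m
human over T_r+T_s: 0.4000·(0.0600+0.0625) = 0.0490 m
C+Z_d+Z_r = 0.0400+0.0200+0.0600 = 0.1200 m
S_min ≈ 0.0030+0.0016+0.0490+0.1200  ⇒  S_min = 2777/16000 m

S_min = 2777/16000 m = 0.1736 m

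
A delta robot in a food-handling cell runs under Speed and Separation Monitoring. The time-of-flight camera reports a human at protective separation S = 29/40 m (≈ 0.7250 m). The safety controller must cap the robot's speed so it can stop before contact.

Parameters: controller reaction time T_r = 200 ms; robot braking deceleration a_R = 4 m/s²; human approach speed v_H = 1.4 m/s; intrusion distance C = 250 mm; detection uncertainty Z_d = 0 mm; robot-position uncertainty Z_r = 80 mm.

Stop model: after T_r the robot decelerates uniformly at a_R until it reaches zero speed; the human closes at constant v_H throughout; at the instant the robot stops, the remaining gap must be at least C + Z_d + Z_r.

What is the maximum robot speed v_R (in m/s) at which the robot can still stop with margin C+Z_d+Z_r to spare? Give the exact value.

v_R_max = 1/5 m/s = 0.2000 m/s

quadratic (1/8)·v² + (11/20)·v + (-23/200) = 0
  disc = (11/20)² − 4·(1/8)·(-23/200) = 9/25 ; √disc = 3/5
  v_R = (−(11/20) + 3/5) / (2·(1/8)) = 1/5 m/s
check:
T_s = v_R/a_R = (1/5)/4 = 0.0500 s
robot covers v_R·T_r = 0.2000·0.2000 = 0.0400 m before braking
braking distance = 0.2000²/(2·4.0000) = 0.0050 m
human closes 1.4000·0.2500 = 0.3500 m
residual clearance needed = 0.2500+0.0000+0.0800 = 0.3300 m
sum ≈ 0.0400+0.0050+0.3500+0.3300 ≈ 0.7250 m = S ✓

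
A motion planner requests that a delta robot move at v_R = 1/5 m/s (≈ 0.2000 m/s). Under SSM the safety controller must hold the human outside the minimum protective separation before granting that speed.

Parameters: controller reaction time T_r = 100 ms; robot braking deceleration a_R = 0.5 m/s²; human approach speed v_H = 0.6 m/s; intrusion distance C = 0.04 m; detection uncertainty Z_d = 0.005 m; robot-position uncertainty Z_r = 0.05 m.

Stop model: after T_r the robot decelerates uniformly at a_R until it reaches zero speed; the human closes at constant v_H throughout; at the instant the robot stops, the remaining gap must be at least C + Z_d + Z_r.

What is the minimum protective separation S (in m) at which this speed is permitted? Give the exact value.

S_min = 91/200 m = 0.4550 m

T_s = v_R/a_R = (1/5)/(1/2) = 0.4000 s
robot in T_r: 0.2000·0.1000 = 0.0200 m
robot covers 0.2000·0.4000 − ½·0.5000·0.4000² = 0.0400 m while stopping
person approaches 0.6000·(0.1000+0.4000) = 0.3000 m
residual clearance needed = 0.0400+0.0050+0.0500 = 0.0950 m
S_min ≈ 0.0200+0.0400+0.3000+0.0950  ⇒  S_min = 91/200 m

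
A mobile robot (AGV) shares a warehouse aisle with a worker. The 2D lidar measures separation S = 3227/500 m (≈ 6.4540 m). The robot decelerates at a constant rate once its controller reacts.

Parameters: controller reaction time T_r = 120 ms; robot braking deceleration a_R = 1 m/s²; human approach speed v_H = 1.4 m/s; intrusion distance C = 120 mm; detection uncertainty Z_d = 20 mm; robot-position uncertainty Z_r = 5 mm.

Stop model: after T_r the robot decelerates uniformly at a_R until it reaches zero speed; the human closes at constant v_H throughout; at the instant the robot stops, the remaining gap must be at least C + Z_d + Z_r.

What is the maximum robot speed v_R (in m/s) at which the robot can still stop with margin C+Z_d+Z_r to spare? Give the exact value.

quadratic (1/2)·v² + (38/25)·v + (-6141/1000) = 0
  disc = (38/25)² − 4·(1/2)·(-6141/1000) = 36481/2500 ; √disc = 191/50
  v_R = (−(38/25) + 191/50) / (2·(1/2)) = 23/10 m/s
check:
braking lasts T_s = (23/10)/1 = 2.3000 s
robot covers v_R·T_r = 2.3000·0.1200 = 0.2760 m before braking
robot under decel: 2.3000²/(2·1.0000) = 2.6450 m
human closes 1.4000·2.4200 = 3.3880 m
margins: 0.1200+0.0200+0.0050 = 0.1450 m
sum ≈ 0.2760+2.6450+3.3880+0.1450 ≈ 6.4540 m = S ✓

v_R_max = 23/10 m/s = 2.3000 m/s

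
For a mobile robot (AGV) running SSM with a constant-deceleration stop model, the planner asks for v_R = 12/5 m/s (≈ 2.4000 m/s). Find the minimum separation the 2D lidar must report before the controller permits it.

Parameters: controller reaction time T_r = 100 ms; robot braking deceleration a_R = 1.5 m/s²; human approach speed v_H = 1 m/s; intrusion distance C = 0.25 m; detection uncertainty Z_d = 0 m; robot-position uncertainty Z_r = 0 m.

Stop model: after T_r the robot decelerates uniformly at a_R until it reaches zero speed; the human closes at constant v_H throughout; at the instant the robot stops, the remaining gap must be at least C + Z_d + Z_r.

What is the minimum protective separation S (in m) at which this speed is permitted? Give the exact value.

S_min = 411/100 m = 4.1100 m

braking lasts T_s = (12/5)/(3/2) = 1.6000 s
reaction-phase robot travel = 2.4000·0.1000 = 0.2400 m
robot under decel: 2.4000²/(2·1.5000) = 1.9200 m
person approaches 1.0000·(0.1000+1.6000) = 1.7000 m
residual clearance needed = 0.2500+0.0000+0.0000 = 0.2500 m
S_min ≈ 0.2400+1.9200+1.7000+0.2500  ⇒  S_min = 411/100 m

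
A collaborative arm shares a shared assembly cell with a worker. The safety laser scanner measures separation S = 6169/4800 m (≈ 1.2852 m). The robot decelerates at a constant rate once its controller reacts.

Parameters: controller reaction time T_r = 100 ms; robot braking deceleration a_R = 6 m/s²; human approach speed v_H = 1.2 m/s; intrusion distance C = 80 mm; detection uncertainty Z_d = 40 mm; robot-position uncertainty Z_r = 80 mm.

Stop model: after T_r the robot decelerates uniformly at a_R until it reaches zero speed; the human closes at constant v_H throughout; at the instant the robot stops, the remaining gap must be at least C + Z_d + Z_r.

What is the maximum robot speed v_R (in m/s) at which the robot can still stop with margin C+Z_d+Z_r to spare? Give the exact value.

v_R_max = 41/20 m/s = 2.0500 m/s

at the boundary: (1/12)·v² + (3/10)·v + (-4633/4800) = 0
  disc = (3/10)² − 4·(1/12)·(-4633/4800) = 5929/14400 ; √disc = 77/120
  v_R = (−(3/10) + 77/120) / (2·(1/12)) = 41/20 m/s
check:
braking lasts T_s = (41/20)/6 = 0.3417 s
reaction-phase robot travel = 2.0500·0.1000 = 0.2050 m
robot covers 2.0500·0.3417 − ½·6.0000·0.3417² = 0.3502 m while stopping
human closes 1.2000·0.4417 = 0.5300 m
C+Z_d+Z_r = 0.0800+0.0400+0.0800 = 0.2000 m
sum ≈ 0.2050+0.3502+0.5300+0.2000 ≈ 1.2852 m = S ✓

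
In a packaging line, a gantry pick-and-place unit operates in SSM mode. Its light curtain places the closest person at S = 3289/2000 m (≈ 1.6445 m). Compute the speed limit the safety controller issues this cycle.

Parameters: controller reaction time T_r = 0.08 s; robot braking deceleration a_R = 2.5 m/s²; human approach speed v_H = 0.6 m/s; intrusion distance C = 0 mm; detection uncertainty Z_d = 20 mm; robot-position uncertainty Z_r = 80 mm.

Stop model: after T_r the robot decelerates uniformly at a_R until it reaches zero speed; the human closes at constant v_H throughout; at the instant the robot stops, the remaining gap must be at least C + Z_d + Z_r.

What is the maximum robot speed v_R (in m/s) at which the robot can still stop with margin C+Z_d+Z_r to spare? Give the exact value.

v_R_max = 41/20 m/s = 2.0500 m/s

at the boundary: (1/5)·v² + (8/25)·v + (-2993/2000) = 0
  disc = (8/25)² − 4·(1/5)·(-2993/2000) = 3249/2500 ; √disc = 57/50
  v_R = (−(8/25) + 57/50) / (2·(1/5)) = 41/20 m/s
check:
T_s = v_R/a_R = (41/20)/(5/2) = 0.8200 s
robot covers v_R·T_r = 2.0500·0.0800 = 0.1640 m before braking
robot covers 2.0500·0.8200 − ½·2.5000·0.8200² = 0.8405 m while stopping
person approaches 0.6000·(0.0800+0.8200) = 0.5400 m
C+Z_d+Z_r = 0.0000+0.0200+0.0800 = 0.1000 m
sum ≈ 0.1640+0.8405+0.5400+0.1000 ≈ 1.6445 m = S ✓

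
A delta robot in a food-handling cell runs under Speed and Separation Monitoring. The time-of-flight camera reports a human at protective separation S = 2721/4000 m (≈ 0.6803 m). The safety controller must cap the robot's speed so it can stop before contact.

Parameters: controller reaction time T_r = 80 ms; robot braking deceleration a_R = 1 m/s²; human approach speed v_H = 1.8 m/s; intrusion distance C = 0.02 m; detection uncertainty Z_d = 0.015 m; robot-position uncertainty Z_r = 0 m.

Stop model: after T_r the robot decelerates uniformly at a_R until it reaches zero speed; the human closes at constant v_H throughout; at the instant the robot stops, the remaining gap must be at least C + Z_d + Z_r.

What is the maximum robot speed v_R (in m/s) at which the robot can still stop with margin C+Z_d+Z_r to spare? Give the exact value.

at the boundary: (1/2)·v² + (47/25)·v + (-401/800) = 0
  disc = (47/25)² − 4·(1/2)·(-401/800) = 45369/10000 ; √disc = 213/100
  v_R = (−(47/25) + 213/100) / (2·(1/2)) = 1/4 m/s
check:
T_s = v_R/a_R = (1/4)/1 = 0.2500 s
robot in T_r: 0.2500·0.0800 = 0.0200 m
braking distance = 0.2500²/(2·1.0000) = 0.0312 m
person approaches 1.8000·(0.0800+0.2500) = 0.5940 m
residual clearance needed = 0.0200+0.0150+0.0000 = 0.0350 m
sum ≈ 0.0200+0.0312+0.5940+0.0350 ≈ 0.6803 m = S ✓

v_R_max = 1/4 m/s = 0.2500 m/s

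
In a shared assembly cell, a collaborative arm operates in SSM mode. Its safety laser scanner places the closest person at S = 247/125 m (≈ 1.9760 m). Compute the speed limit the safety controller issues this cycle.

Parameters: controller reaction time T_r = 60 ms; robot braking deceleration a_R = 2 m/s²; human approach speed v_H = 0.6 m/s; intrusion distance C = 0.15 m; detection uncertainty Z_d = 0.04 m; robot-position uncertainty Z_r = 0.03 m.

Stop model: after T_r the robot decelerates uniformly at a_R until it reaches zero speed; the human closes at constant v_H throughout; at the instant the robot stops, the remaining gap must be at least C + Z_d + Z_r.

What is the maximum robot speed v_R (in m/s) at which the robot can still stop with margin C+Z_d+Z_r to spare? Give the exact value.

v_R_max = 2 m/s = 2.0000 m/s

collect terms ⇒ (1/4)·v_R² + (9/25)·v_R + (-43/25) = 0
  disc = (9/25)² − 4·(1/4)·(-43/25) = 1156/625 ; √disc = 34/25
  v_R = (−(9/25) + 34/25) / (2·(1/4)) = 2 m/s
check:
stop time T_s = 2/2 = 1.0000 s
robot in T_r: 2.0000·0.0600 = 0.1200 m
braking distance = 2.0000²/(2·2.0000) = 1.0000 m
human over T_r+T_s: 0.6000·(0.0600+1.0000) = 0.6360 m
C+Z_d+Z_r = 0.1500+0.0400+0.0300 = 0.2200 m
sum ≈ 0.1200+1.0000+0.6360+0.2200 ≈ 1.9760 m = S ✓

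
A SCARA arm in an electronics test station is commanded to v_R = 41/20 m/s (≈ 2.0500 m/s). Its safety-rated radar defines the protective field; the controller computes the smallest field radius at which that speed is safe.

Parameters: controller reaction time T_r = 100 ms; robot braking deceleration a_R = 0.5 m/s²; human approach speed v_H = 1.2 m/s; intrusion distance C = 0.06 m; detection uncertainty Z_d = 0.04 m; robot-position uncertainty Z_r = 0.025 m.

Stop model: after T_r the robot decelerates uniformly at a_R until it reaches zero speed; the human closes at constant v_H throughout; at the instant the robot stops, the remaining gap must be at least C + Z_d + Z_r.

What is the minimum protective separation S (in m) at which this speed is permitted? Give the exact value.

S_min = 3829/400 m = 9.5725 m

stop time T_s = (41/20)/(1/2) = 4.1000 s
robot in T_r: 2.0500·0.1000 = 0.2050 m
robot covers 2.0500·4.1000 − ½·0.5000·4.1000² = 4.2025 m while stopping
person approaches 1.2000·(0.1000+4.1000) = 5.0400 m
margins: 0.0600+0.0400+0.0250 = 0.1250 m
S_min ≈ 0.2050+4.2025+5.0400+0.1250  ⇒  S_min = 3829/400 m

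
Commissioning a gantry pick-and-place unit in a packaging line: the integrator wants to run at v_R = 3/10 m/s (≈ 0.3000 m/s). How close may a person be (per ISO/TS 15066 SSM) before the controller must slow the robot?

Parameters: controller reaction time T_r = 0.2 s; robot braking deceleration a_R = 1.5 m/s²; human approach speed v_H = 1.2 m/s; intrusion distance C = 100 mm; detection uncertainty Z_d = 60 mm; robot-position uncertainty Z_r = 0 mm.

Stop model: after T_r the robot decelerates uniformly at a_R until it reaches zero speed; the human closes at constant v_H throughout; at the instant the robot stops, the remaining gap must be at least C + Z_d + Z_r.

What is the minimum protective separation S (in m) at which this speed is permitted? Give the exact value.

S_min = 73/100 m = 0.7300 m

T_s = v_R/a_R = (3/10)/(3/2) = 0.2000 s
robot covers v_R·T_r = 0.3000·0.2000 = 0.0600 m before braking
braking distance = 0.3000²/(2·1.5000) = 0.0300 m
person approaches 1.2000·(0.2000+0.2000) = 0.4800 m
C+Z_d+Z_r = 0.1000+0.0600+0.0000 = 0.1600 m
S_min ≈ 0.0600+0.0300+0.4800+0.1600  ⇒  S_min = 73/100 m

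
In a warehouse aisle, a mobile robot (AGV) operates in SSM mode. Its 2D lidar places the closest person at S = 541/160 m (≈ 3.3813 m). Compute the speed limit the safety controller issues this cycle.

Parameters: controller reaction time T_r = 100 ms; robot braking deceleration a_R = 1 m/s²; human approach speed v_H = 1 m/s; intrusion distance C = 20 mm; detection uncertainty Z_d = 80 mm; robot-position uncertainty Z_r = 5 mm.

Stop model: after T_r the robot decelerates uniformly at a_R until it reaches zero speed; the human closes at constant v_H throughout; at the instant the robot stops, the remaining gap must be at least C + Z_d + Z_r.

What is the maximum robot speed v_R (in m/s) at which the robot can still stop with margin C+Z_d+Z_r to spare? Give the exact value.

v_R_max = 33/20 m/s = 1.6500 m/s

collect terms ⇒ (1/2)·v_R² + (11/10)·v_R + (-2541/800) = 0
  disc = (11/10)² − 4·(1/2)·(-2541/800) = 121/16 ; √disc = 11/4
  v_R = (−(11/10) + 11/4) / (2·(1/2)) = 33/20 m/s
check:
T_s = v_R/a_R = (33/20)/1 = 1.6500 s
robot covers v_R·T_r = 1.6500·0.1000 = 0.1650 m before braking
robot covers 1.6500·1.6500 − ½·1.0000·1.6500² = 1.3613 m while stopping
person approaches 1.0000·(0.1000+1.6500) = 1.7500 m
margins: 0.0200+0.0800+0.0050 = 0.1050 m
sum ≈ 0.1650+1.3613+1.7500+0.1050 ≈ 3.3813 m = S ✓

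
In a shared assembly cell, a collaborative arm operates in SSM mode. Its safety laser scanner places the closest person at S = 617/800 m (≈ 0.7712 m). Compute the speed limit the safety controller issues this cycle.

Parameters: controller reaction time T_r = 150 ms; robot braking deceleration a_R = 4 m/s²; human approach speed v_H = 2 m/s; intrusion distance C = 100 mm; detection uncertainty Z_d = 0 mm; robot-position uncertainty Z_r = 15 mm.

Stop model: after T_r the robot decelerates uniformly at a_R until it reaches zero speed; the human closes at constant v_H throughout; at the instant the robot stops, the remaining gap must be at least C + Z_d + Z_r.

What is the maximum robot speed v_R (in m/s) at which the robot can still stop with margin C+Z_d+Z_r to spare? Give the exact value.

quadratic (1/8)·v² + (13/20)·v + (-57/160) = 0
  disc = (13/20)² − 4·(1/8)·(-57/160) = 961/1600 ; √disc = 31/40
  v_R = (−(13/20) + 31/40) / (2·(1/8)) = 1/2 m/s
check:
stop time T_s = (1/2)/4 = 0.1250 s
robot in T_r: 0.5000·0.1500 = 0.0750 m
robot under decel: 0.5000²/(2·4.0000) = 0.0312 m
human closes 2.0000·0.2750 = 0.5500 m
margins: 0.1000+0.0000+0.0150 = 0.1150 m
sum ≈ 0.0750+0.0312+0.5500+0.1150 ≈ 0.7712 m = S ✓

v_R_max = 1/2 m/s = 0.5000 m/s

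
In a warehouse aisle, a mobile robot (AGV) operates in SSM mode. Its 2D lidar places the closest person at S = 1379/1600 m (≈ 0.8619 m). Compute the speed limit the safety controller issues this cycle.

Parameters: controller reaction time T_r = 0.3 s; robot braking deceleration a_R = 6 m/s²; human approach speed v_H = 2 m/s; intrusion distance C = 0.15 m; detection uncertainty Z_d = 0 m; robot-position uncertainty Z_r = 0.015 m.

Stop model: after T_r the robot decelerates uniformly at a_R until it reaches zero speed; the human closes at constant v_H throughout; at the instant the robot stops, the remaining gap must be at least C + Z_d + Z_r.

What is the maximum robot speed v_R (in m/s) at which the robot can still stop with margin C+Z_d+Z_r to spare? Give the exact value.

v_R_max = 3/20 m/s = 0.1500 m/s

at the boundary: (1/12)·v² + (19/30)·v + (-31/320) = 0
  disc = (19/30)² − 4·(1/12)·(-31/320) = 6241/14400 ; √disc = 79/120
  v_R = (−(19/30) + 79/120) / (2·(1/12)) = 3/20 m/s
check:
stop time T_s = (3/20)/6 = 0.0250 s
robot covers v_R·T_r = 0.1500·0.3000 = 0.0450 m before braking
robot covers 0.1500·0.0250 − ½·6.0000·0.0250² = 0.0019 m while stopping
person approaches 2.0000·(0.3000+0.0250) = 0.6500 m
C+Z_d+Z_r = 0.1500+0.0000+0.0150 = 0.1650 m
sum ≈ 0.0450+0.0019+0.6500+0.1650 ≈ 0.8619 m = S ✓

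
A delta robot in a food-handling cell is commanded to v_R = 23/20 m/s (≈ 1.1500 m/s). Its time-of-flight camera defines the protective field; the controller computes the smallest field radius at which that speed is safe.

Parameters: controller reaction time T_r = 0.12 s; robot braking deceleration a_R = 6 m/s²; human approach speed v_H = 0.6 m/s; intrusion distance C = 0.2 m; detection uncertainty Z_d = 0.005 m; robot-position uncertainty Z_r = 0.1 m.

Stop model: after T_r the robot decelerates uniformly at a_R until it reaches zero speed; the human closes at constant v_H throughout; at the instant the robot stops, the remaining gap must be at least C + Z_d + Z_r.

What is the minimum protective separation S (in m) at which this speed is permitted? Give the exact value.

S_min = 3553/4800 m = 0.7402 m

stop time T_s = (23/20)/6 = 0.1917 s
robot in T_r: 1.1500·0.1200 = 0.1380 m
robot covers 1.1500·0.1917 − ½·6.0000·0.1917² = 0.1102 m while stopping
human closes 0.6000·0.3117 = 0.1870 m
residual clearance needed = 0.2000+0.0050+0.1000 = 0.3050 m
S_min ≈ 0.1380+0.1102+0.1870+0.3050  ⇒  S_min = 3553/4800 m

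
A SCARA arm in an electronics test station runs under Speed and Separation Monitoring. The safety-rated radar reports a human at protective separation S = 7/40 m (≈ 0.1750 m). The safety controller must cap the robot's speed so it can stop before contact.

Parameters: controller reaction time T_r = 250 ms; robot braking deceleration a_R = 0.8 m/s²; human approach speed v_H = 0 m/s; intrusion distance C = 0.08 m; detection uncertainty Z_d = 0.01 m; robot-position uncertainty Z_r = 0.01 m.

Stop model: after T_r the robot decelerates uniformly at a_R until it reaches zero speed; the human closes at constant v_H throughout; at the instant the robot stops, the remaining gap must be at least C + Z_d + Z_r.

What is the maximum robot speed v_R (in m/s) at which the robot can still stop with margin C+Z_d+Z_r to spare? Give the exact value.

quadratic (5/8)·v² + (1/4)·v + (-3/40) = 0
  disc = (1/4)² − 4·(5/8)·(-3/40) = 1/4 ; √disc = 1/2
  v_R = (−(1/4) + 1/2) / (2·(5/8)) = 1/5 m/s
check:
T_s = v_R/a_R = (1/5)/(4/5) = 0.2500 s
robot covers v_R·T_r = 0.2000·0.2500 = 0.0500 m before braking
braking distance = 0.2000²/(2·0.8000) = 0.0250 m
human over T_r+T_s: 0.0000·(0.2500+0.2500) = 0.0000 m
margins: 0.0800+0.0100+0.0100 = 0.1000 m
sum ≈ 0.0500+0.0250+0.0000+0.1000 ≈ 0.1750 m = S ✓

v_R_max = 1/5 m/s = 0.2000 m/s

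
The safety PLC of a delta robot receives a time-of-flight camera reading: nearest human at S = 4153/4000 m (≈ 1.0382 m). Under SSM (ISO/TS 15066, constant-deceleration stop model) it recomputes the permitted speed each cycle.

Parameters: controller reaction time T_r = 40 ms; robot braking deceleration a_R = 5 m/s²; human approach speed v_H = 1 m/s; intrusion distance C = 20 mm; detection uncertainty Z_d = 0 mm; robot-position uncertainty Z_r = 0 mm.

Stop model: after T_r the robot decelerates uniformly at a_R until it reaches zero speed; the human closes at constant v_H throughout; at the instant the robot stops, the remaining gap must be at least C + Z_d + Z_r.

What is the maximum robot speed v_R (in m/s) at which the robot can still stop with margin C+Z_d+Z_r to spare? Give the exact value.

quadratic (1/10)·v² + (6/25)·v + (-3913/4000) = 0
  disc = (6/25)² − 4·(1/10)·(-3913/4000) = 4489/10000 ; √disc = 67/100
  v_R = (−(6/25) + 67/100) / (2·(1/10)) = 43/20 m/s
check:
T_s = v_R/a_R = (43/20)/5 = 0.4300 s
reaction-phase robot travel = 2.1500·0.0400 = 0.0860 m
robot under decel: 2.1500²/(2·5.0000) = 0.4622 m
human closes 1.0000·0.4700 = 0.4700 m
C+Z_d+Z_r = 0.0200+0.0000+0.0000 = 0.0200 m
sum ≈ 0.0860+0.4622+0.4700+0.0200 ≈ 1.0382 m = S ✓

v_R_max = 43/20 m/s = 2.1500 m/s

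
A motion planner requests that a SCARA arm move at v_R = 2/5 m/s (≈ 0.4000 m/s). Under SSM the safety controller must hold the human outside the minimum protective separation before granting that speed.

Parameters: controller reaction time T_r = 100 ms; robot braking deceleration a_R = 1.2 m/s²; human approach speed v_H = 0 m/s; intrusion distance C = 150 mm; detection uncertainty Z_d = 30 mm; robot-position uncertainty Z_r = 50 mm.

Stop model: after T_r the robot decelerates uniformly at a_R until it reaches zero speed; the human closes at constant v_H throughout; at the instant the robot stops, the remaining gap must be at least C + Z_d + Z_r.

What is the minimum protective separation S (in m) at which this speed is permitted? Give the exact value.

S_min = 101/300 m = 0.3367 m

T_s = v_R/a_R = (2/5)/(6/5) = 0.3333 s
reaction-phase robot travel = 0.4000·0.1000 = 0.0400 m
braking distance = 0.4000²/(2·1.2000) = 0.0667 m
person approaches 0.0000·(0.1000+0.3333) = 0.0000 m
C+Z_d+Z_r = 0.1500+0.0300+0.0500 = 0.2300 m
S_min ≈ 0.0400+0.0667+0.0000+0.2300  ⇒  S_min = 101/300 m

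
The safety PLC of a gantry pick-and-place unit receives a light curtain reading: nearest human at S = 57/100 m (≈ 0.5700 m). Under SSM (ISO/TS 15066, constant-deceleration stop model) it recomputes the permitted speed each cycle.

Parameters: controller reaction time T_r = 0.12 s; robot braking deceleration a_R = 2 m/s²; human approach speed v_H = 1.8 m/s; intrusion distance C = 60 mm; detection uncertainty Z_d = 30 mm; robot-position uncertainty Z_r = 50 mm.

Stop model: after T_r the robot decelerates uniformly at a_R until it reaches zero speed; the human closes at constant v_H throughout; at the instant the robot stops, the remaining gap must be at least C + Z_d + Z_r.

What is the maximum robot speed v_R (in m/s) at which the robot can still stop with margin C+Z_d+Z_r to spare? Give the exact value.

v_R_max = 1/5 m/s = 0.2000 m/s

quadratic (1/4)·v² + (51/50)·v + (-107/500) = 0
  disc = (51/50)² − 4·(1/4)·(-107/500) = 784/625 ; √disc = 28/25
  v_R = (−(51/50) + 28/25) / (2·(1/4)) = 1/5 m/s
check:
T_s = v_R/a_R = (1/5)/2 = 0.1000 s
reaction-phase robot travel = 0.2000·0.1200 = 0.0240 m
robot under decel: 0.2000²/(2·2.0000) = 0.0100 m
human closes 1.8000·0.2200 = 0.3960 m
margins: 0.0600+0.0300+0.0500 = 0.1400 m
sum ≈ 0.0240+0.0100+0.3960+0.1400 ≈ 0.5700 m = S ✓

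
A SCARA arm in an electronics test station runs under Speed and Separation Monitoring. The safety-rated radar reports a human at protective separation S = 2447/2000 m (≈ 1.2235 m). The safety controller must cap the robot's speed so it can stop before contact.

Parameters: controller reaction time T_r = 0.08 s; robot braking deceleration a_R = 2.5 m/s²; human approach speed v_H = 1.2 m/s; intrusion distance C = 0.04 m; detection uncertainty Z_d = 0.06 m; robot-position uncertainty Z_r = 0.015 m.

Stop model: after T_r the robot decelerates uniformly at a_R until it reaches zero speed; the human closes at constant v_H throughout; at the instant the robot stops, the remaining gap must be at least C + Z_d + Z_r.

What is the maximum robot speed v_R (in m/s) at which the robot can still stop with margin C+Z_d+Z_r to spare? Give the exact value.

v_R_max = 5/4 m/s = 1.2500 m/s

quadratic (1/5)·v² + (14/25)·v + (-81/80) = 0
  disc = (14/25)² − 4·(1/5)·(-81/80) = 2809/2500 ; √disc = 53/50
  v_R = (−(14/25) + 53/50) / (2·(1/5)) = 5/4 m/s
check:
stop time T_s = (5/4)/(5/2) = 0.5000 s
robot covers v_R·T_r = 1.2500·0.0800 = 0.1000 m before braking
robot covers 1.2500·0.5000 − ½·2.5000·0.5000² = 0.3125 m while stopping
human closes 1.2000·0.5800 = 0.6960 m
margins: 0.0400+0.0600+0.0150 = 0.1150 m
sum ≈ 0.1000+0.3125+0.6960+0.1150 ≈ 1.2235 m = S ✓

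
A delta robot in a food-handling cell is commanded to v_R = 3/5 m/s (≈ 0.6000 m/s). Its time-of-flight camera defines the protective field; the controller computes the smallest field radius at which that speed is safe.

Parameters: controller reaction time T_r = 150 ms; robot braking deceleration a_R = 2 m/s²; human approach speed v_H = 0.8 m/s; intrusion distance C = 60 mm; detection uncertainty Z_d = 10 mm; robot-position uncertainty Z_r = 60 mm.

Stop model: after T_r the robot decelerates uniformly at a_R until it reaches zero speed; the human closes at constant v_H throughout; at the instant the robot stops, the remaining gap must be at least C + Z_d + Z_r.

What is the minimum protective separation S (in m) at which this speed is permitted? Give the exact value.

braking lasts T_s = (3/5)/2 = 0.3000 s
robot in T_r: 0.6000·0.1500 = 0.0900 m
robot under decel: 0.6000²/(2·2.0000) = 0.0900 m
human closes 0.8000·0.4500 = 0.3600 m
C+Z_d+Z_r = 0.0600+0.0100+0.0600 = 0.1300 m
S_min ≈ 0.0900+0.0900+0.3600+0.1300  ⇒  S_min = 67/100 m

S_min = 67/100 m = 0.6700 m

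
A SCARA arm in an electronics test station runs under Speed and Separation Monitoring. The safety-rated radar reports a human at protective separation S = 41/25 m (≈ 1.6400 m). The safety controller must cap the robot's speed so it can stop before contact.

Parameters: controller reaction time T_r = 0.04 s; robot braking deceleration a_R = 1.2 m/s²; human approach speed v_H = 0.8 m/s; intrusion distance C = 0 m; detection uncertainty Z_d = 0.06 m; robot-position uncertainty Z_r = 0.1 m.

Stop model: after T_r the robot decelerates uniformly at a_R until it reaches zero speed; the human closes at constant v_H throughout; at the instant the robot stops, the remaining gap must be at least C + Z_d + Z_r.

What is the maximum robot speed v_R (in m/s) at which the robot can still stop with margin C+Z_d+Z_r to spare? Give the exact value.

quadratic (5/12)·v² + (53/75)·v + (-181/125) = 0
  disc = (53/75)² − 4·(5/12)·(-181/125) = 16384/5625 ; √disc = 128/75
  v_R = (−(53/75) + 128/75) / (2·(5/12)) = 6/5 m/s
check:
T_s = v_R/a_R = (6/5)/(6/5) = 1.0000 s
robot covers v_R·T_r = 1.2000·0.0400 = 0.0480 m before braking
braking distance = 1.2000²/(2·1.2000) = 0.6000 m
human closes 0.8000·1.0400 = 0.8320 m
C+Z_d+Z_r = 0.0000+0.0600+0.1000 = 0.1600 m
sum ≈ 0.0480+0.6000+0.8320+0.1600 ≈ 1.6400 m = S ✓

v_R_max = 6/5 m/s = 1.2000 m/s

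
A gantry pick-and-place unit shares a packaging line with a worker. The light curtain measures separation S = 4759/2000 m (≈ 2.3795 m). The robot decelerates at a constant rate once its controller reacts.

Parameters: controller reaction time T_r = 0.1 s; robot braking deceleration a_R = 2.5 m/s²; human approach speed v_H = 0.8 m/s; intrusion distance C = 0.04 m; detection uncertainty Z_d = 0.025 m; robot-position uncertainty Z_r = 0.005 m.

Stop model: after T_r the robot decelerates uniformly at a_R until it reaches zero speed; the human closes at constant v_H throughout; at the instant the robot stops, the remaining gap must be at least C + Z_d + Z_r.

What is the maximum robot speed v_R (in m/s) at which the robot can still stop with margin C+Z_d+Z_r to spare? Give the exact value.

at the boundary: (1/5)·v² + (21/50)·v + (-4459/2000) = 0
  disc = (21/50)² − 4·(1/5)·(-4459/2000) = 49/25 ; √disc = 7/5
  v_R = (−(21/50) + 7/5) / (2·(1/5)) = 49/20 m/s
check:
stop time T_s = (49/20)/(5/2) = 0.9800 s
robot covers v_R·T_r = 2.4500·0.1000 = 0.2450 m before braking
braking distance = 2.4500²/(2·2.5000) = 1.2005 m
human over T_r+T_s: 0.8000·(0.1000+0.9800) = 0.8640 m
C+Z_d+Z_r = 0.0400+0.0250+0.0050 = 0.0700 m
sum ≈ 0.2450+1.2005+0.8640+0.0700 ≈ 2.3795 m = S ✓

v_R_max = 49/20 m/s = 2.4500 m/s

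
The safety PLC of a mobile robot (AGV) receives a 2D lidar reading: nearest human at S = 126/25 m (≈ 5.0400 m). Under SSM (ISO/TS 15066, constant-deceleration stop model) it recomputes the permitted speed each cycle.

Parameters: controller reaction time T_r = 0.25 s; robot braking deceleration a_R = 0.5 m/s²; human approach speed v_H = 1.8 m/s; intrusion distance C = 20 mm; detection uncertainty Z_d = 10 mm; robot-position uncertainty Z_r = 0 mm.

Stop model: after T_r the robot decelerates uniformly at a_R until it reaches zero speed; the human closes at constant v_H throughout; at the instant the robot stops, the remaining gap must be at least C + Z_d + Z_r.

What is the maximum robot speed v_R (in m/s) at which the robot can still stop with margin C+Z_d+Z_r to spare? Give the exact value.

v_R_max = 19/20 m/s = 0.9500 m/s

collect terms ⇒ (1)·v_R² + (77/20)·v_R + (-114/25) = 0
  disc = (77/20)² − 4·(1)·(-114/25) = 529/16 ; √disc = 23/4
  v_R = (−(77/20) + 23/4) / (2·(1)) = 19/20 m/s
check:
braking lasts T_s = (19/20)/(1/2) = 1.9000 s
reaction-phase robot travel = 0.9500·0.2500 = 0.2375 m
robot covers 0.9500·1.9000 − ½·0.5000·1.9000² = 0.9025 m while stopping
human closes 1.8000·2.1500 = 3.8700 m
C+Z_d+Z_r = 0.0200+0.0100+0.0000 = 0.0300 m
sum ≈ 0.2375+0.9025+3.8700+0.0300 ≈ 5.0400 m = S ✓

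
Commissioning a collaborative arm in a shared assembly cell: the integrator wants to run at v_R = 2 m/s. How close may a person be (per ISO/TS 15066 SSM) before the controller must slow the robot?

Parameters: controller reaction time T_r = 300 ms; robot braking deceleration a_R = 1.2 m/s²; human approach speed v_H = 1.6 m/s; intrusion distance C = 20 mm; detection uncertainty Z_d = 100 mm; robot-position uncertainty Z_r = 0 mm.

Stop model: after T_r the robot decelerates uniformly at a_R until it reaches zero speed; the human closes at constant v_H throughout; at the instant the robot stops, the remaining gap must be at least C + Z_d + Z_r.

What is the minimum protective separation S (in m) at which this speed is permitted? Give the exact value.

S_min = 83/15 m = 5.5333 m

braking lasts T_s = 2/(6/5) = 1.6667 s
robot in T_r: 2.0000·0.3000 = 0.6000 m
robot covers 2.0000·1.6667 − ½·1.2000·1.6667² = 1.6667 m while stopping
person approaches 1.6000·(0.3000+1.6667) = 3.1467 m
margins: 0.0200+0.1000+0.0000 = 0.1200 m
S_min ≈ 0.6000+1.6667+3.1467+0.1200  ⇒  S_min = 83/15 m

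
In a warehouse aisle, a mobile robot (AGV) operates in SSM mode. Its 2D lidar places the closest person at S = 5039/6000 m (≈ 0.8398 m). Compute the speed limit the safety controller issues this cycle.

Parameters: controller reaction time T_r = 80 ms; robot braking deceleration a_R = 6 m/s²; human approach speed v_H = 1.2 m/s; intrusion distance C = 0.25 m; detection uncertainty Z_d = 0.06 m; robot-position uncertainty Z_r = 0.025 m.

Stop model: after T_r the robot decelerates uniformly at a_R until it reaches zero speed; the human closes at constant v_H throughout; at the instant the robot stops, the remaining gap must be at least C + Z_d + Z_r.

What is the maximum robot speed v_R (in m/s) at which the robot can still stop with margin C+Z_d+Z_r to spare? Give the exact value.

at the boundary: (1/12)·v² + (7/25)·v + (-2453/6000) = 0
  disc = (7/25)² − 4·(1/12)·(-2453/6000) = 19321/90000 ; √disc = 139/300
  v_R = (−(7/25) + 139/300) / (2·(1/12)) = 11/10 m/s
check:
T_s = v_R/a_R = (11/10)/6 = 0.1833 s
robot covers v_R·T_r = 1.1000·0.0800 = 0.0880 m before braking
braking distance = 1.1000²/(2·6.0000) = 0.1008 m
human over T_r+T_s: 1.2000·(0.0800+0.1833) = 0.3160 m
margins: 0.2500+0.0600+0.0250 = 0.3350 m
sum ≈ 0.0880+0.1008+0.3160+0.3350 ≈ 0.8398 m = S ✓

v_R_max = 11/10 m/s = 1.1000 m/s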